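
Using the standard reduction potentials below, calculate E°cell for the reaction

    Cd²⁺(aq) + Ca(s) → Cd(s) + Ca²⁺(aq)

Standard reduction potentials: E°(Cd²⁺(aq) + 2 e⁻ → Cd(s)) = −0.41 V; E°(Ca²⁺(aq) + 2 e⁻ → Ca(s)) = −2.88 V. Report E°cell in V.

Cd²⁺(aq) gains electrons, so the Cd²⁺/Cd couple is the cathode; the Ca²⁺/Ca couple is the anode.
E°cell = E°(cathode) − E°(anode) = −0.41 − (−2.88) = +2.47 V.
The positive value indicates the reaction is spontaneous as written.

+2.47 V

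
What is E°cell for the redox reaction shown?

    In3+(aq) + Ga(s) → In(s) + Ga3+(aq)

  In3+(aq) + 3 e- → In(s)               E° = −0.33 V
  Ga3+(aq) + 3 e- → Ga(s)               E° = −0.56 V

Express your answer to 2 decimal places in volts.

In3+(aq) gains electrons, so the In³⁺/In couple is the cathode; the Ga³⁺/Ga couple is the anode.
E°cell = E°(cathode) − E°(anode) = −0.33 − (−0.56) = +0.23 V.
The positive value indicates the reaction is spontaneous as written.

+0.23 V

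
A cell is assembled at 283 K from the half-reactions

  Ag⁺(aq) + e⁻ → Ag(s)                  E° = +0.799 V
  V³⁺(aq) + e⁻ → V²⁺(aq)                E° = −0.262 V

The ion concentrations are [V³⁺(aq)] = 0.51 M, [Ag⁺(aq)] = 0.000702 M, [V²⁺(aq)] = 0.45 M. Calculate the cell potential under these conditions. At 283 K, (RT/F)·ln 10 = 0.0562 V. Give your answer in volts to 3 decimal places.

The Ag⁺/Ag couple has the more positive E°, so it is the cathode; V³⁺/V²⁺ is the anode.
E°cell = +0.799 − (−0.262) = +1.061 V, with n = 1 electron transferred.
The balanced reaction is Ag⁺(aq) + V²⁺(aq) → Ag(s) + V³⁺(aq), so Q = [V³⁺(aq)] / ([Ag⁺(aq)]·[V²⁺(aq)]) = 1.61×10^3 and log Q = 3.208.
E = E° − (0.0562/n)·log Q = +1.061 − (0.0562/1)(3.208) = +0.881 V.

+0.881 V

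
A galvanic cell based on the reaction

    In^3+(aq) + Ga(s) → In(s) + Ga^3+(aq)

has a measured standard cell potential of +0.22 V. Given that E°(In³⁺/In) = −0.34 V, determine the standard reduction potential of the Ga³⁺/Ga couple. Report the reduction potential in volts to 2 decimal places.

In the reaction as written the In³⁺/In couple is reduced (cathode) and Ga³⁺/Ga is oxidized (anode), so E°cell = E°(In³⁺/In) − E°(Ga³⁺/Ga).
E°(Ga³⁺/Ga) = E°(cathode) − E°cell = −0.34 − (+0.22) = −0.56 V.

−0.56 V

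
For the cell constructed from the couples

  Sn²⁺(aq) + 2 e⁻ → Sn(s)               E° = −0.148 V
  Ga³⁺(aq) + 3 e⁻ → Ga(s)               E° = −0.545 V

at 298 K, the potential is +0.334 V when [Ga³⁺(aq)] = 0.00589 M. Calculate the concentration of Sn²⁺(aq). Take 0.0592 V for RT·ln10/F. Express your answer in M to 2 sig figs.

0.00024 M

With Sn²⁺/Sn at the cathode and Ga³⁺/Ga at the anode, E°cell = −0.148 − (−0.545) = +0.397 V (n = 6).
From the Nernst equation, log Q = n(E° − E)/0.0592 = 6·(+0.397 − (+0.334))/0.0592 = 6.385.
The balanced reaction is 3 Sn²⁺(aq) + 2 Ga(s) → 3 Sn(s) + 2 Ga³⁺(aq), so Q = [Ga³⁺(aq)]^2 / [Sn²⁺(aq)]^3.
Solving for the unknown gives log [Sn²⁺(aq)] = −3.615, so [Sn²⁺(aq)] ≈ 0.00024 M.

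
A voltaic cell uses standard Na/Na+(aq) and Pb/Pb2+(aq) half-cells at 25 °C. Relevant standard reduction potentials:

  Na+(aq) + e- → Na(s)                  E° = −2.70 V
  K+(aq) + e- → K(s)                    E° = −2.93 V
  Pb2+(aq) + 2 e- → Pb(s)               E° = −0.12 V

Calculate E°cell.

+2.58 V

Of the two couples in this cell, the one with the more positive reduction potential is reduced at the cathode: here that is Pb²⁺/Pb (−0.12 V); Na⁺/Na (−2.70 V) is the anode.
E°cell = E°(cathode) − E°(anode) = −0.12 − (−2.70) = +2.58 V.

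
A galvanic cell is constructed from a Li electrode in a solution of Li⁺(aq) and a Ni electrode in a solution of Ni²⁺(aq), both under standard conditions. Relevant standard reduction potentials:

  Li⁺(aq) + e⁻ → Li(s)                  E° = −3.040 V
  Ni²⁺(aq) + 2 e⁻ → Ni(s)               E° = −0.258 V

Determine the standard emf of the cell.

The Ni²⁺/Ni couple has the higher E°, so Ni ion is reduced (cathode) and Li is oxidized (anode).
E°cell = E°(cathode) − E°(anode) = −0.258 − (−3.040) = +2.782 V.

+2.782 V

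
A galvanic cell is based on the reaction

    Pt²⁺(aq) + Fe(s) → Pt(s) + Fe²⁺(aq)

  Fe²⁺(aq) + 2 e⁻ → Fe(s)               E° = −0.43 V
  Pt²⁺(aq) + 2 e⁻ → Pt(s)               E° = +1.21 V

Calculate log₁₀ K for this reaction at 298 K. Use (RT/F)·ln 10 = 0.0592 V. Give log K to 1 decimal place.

The Pt²⁺/Pt couple is reduced (cathode); E°cell = +1.21 − (−0.43) = +1.64 V with n = 2.
At equilibrium E = 0, so log K = nE°cell / 0.0592 = (2)(+1.64) / 0.0592 = 55.4.

log K = 55.4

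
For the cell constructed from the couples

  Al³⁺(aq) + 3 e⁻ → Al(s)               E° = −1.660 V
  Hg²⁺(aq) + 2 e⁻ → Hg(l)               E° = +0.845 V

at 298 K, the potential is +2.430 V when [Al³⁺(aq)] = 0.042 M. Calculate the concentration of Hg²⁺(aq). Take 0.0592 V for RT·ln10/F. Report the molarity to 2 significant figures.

0.00035 M

The Hg²⁺/Hg couple has the larger reduction potential, so it is the cathode: E°cell = +0.845 − (−1.660) = +2.505 V and n = 6.
From the Nernst equation, log Q = n(E° − E)/0.0592 = 6·(+2.505 − (+2.430))/0.0592 = 7.601.
For 3 Hg²⁺(aq) + 2 Al(s) → 3 Hg(l) + 2 Al³⁺(aq), the reaction quotient is Q = [Al³⁺(aq)]^2 / [Hg²⁺(aq)]^3.
Solving for the unknown gives log [Hg²⁺(aq)] = −3.452, so [Hg²⁺(aq)] ≈ 0.00035 M.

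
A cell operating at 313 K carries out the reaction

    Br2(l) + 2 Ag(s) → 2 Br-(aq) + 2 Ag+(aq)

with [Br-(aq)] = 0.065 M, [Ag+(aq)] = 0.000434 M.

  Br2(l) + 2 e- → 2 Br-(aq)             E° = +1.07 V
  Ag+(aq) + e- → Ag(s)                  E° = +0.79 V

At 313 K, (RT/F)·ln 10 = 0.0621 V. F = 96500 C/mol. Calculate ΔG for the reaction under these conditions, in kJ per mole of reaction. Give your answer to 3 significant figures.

The standard cell potential is +1.07 − (+0.79) = +0.28 V, with n = 2 electrons in the balanced equation.
Here Q = [Br-(aq)]^2·[Ag+(aq)]^2 = 7.96×10^−10 (log Q = −9.099), giving E = +0.28 − (0.0621/2)·(−9.099) = +0.5625 V.
Finally ΔG = −nFE = −(2)(96500 C/mol)(+0.5625 V) = −109 kJ/mol.

−109 kJ/mol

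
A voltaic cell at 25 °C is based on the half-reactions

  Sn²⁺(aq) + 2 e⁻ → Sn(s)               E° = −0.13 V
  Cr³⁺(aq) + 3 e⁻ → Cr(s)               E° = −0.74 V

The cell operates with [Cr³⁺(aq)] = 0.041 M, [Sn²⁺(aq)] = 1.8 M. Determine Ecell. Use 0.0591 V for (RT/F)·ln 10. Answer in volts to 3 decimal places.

The Sn²⁺/Sn couple has the more positive E°, so it is the cathode; Cr³⁺/Cr is the anode.
E°cell = E°cat − E°an = −0.13 − (−0.74) = +0.61 V; n = 6.
The balanced reaction is 3 Sn²⁺(aq) + 2 Cr(s) → 3 Sn(s) + 2 Cr³⁺(aq), so Q = [Cr³⁺(aq)]^2 / [Sn²⁺(aq)]^3 = 0.000288 and log Q = −3.540.
Applying E = E° − (RT ln10/nF)·log Q gives +0.61 − (0.0591/6)(−3.540) = +0.645 V.

+0.645 V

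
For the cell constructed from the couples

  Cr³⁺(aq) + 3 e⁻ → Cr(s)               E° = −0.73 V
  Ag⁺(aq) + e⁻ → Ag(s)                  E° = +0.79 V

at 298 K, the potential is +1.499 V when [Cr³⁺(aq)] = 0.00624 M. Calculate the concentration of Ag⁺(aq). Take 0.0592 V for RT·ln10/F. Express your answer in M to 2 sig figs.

0.081 M

With Ag⁺/Ag at the cathode and Cr³⁺/Cr at the anode, E°cell = +0.79 − (−0.73) = +1.52 V (n = 3).
Since E = E° − (0.0592/n)·log Q, log Q = n(E° − E)/0.0592 = 1.064.
Balancing electrons gives 3 Ag⁺(aq) + Cr(s) → 3 Ag(s) + Cr³⁺(aq); thus Q = [Cr³⁺(aq)] / [Ag⁺(aq)]^3.
Substituting the known concentrations and solving, log [Ag⁺(aq)] = −1.090 and [Ag⁺(aq)] = 0.081 M.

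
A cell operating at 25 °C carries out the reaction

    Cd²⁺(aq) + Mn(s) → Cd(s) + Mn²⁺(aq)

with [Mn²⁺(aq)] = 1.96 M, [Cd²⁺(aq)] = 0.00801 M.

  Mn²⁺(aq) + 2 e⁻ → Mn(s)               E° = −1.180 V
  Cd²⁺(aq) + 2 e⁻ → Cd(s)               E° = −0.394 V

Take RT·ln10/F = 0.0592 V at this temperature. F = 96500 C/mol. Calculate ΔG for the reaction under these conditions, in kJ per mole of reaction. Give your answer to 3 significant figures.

−138 kJ/mol

E°cell = −0.394 − (−1.180) = +0.786 V; the balanced reaction transfers n = 2 electrons.
The reaction quotient is [Mn²⁺(aq)] / [Cd²⁺(aq)] = 245; by Nernst, E = +0.786 − (0.0592/2)(2.389) = +0.7153 V.
Then ΔG = −nFE = −2 × 96500 × +0.7153 J/mol = −138 kJ/mol.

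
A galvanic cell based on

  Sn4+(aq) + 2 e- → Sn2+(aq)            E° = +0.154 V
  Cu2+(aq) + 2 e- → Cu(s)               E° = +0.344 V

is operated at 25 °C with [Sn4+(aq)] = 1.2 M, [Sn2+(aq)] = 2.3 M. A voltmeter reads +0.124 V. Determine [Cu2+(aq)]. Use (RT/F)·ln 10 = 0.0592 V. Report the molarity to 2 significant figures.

0.0031 M

With Cu²⁺/Cu at the cathode and Sn⁴⁺/Sn²⁺ at the anode, E°cell = +0.344 − (+0.154) = +0.190 V (n = 2).
From the Nernst equation, log Q = n(E° − E)/0.0592 = 2·(+0.190 − (+0.124))/0.0592 = 2.230.
For Cu2+(aq) + Sn2+(aq) → Cu(s) + Sn4+(aq), the reaction quotient is Q = [Sn4+(aq)] / ([Cu2+(aq)]·[Sn2+(aq)]).
Substituting the known concentrations and solving, log [Cu2+(aq)] = −2.513 and [Cu2+(aq)] = 0.0031 M.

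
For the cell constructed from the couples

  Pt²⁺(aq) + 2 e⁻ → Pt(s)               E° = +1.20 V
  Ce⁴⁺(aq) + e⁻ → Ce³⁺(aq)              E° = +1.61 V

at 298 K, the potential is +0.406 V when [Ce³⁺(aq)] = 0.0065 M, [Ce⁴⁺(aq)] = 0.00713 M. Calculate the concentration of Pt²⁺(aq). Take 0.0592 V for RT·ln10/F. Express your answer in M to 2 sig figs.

The Ce⁴⁺/Ce³⁺ couple has the larger reduction potential, so it is the cathode: E°cell = +1.61 − (+1.20) = +0.41 V and n = 2.
From the Nernst equation, log Q = n(E° − E)/0.0592 = 2·(+0.41 − (+0.406))/0.0592 = 0.135.
For 2 Ce⁴⁺(aq) + Pt(s) → 2 Ce³⁺(aq) + Pt²⁺(aq), the reaction quotient is Q = ([Ce³⁺(aq)]^2·[Pt²⁺(aq)]) / [Ce⁴⁺(aq)]^2.
Isolating [Pt²⁺(aq)] in Q = 10^{0.135} yields log [Pt²⁺(aq)] = 0.215, i.e. 1.6 M.

1.6 M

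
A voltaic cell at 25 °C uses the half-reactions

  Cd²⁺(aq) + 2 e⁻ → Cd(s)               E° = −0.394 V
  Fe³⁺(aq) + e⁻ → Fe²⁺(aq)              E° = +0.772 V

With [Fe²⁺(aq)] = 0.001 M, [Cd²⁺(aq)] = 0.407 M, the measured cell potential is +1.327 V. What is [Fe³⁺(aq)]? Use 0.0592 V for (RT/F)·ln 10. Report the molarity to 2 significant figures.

With Fe³⁺/Fe²⁺ at the cathode and Cd²⁺/Cd at the anode, E°cell = +0.772 − (−0.394) = +1.166 V (n = 2).
Rearranging E = E° − (0.0592/n)·log Q gives log Q = 2(+1.166 − (+1.327))/0.0592 = −5.439.
The balanced reaction is 2 Fe³⁺(aq) + Cd(s) → 2 Fe²⁺(aq) + Cd²⁺(aq), so Q = ([Fe²⁺(aq)]^2·[Cd²⁺(aq)]) / [Fe³⁺(aq)]^2.
Substituting the known concentrations and solving, log [Fe³⁺(aq)] = −0.476 and [Fe³⁺(aq)] = 0.33 M.

0.33 M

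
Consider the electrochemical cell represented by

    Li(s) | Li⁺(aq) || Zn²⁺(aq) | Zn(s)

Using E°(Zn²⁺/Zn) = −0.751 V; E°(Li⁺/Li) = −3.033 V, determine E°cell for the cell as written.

By convention the left-hand electrode in cell notation is the anode (oxidation) and the right-hand electrode is the cathode (reduction).
E°cell = E°(right) − E°(left) = −0.751 − (−3.033) = +2.282 V.

+2.282 V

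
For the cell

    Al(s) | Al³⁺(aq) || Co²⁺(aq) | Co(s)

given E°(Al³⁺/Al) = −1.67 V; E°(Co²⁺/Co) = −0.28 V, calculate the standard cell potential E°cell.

+1.39 V

By convention the left-hand electrode in cell notation is the anode (oxidation) and the right-hand electrode is the cathode (reduction).
E°cell = E°(right) − E°(left) = −0.28 − (−1.67) = +1.39 V.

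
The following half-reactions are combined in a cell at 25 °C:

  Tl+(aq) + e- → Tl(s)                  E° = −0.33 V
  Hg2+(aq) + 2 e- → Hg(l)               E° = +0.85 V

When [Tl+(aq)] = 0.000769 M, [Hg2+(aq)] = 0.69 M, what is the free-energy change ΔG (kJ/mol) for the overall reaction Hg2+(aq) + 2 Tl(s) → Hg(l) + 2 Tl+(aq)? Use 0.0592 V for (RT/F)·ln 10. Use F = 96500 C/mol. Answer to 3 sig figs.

−262 kJ/mol

With Hg²⁺/Hg reduced at the cathode, E°cell = +0.85 − (−0.33) = +1.18 V and n = 2.
Q = [Tl+(aq)]^2 / [Hg2+(aq)] = 8.57×10^−7, so log Q = −6.067 and E = +1.18 − (0.0592/2)(−6.067) = +1.3596 V.
Finally ΔG = −nFE = −(2)(96500 C/mol)(+1.3596 V) = −262 kJ/mol.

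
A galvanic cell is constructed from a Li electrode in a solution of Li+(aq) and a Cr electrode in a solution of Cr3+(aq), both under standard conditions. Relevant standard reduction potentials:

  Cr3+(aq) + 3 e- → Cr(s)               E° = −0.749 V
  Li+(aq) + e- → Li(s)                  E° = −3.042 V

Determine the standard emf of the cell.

+2.293 V

Of the two couples in this cell, the one with the more positive reduction potential is reduced at the cathode: here that is Cr³⁺/Cr (−0.749 V); Li⁺/Li (−3.042 V) is the anode.
E°cell = E°(cathode) − E°(anode) = −0.749 − (−3.042) = +2.293 V.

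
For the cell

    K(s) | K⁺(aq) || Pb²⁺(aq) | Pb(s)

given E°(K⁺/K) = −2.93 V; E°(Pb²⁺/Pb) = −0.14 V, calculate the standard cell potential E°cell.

+2.79 V

By convention the left-hand electrode in cell notation is the anode (oxidation) and the right-hand electrode is the cathode (reduction).
E°cell = E°(right) − E°(left) = −0.14 − (−2.93) = +2.79 V.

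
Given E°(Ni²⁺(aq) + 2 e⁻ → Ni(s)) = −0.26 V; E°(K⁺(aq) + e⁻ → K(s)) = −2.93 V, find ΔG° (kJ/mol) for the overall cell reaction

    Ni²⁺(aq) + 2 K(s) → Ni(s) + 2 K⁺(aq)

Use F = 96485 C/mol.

In the reaction as written Ni²⁺(aq) is reduced, so the Ni²⁺/Ni couple is the cathode and K⁺/K is the anode.
E°cell = −0.26 − (−2.93) = +2.67 V; balancing electrons gives n = 2.
ΔG° = −nFE°cell = −(2)(96485)(+2.67) J/mol = −515 kJ/mol.

−515 kJ/mol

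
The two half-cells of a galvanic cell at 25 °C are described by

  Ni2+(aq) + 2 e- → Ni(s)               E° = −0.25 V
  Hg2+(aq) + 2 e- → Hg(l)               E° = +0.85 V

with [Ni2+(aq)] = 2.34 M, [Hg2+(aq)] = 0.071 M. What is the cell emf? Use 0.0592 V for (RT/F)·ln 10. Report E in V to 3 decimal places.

Hg²⁺/Hg is reduced (cathode, E° = +0.85 V) and Ni²⁺/Ni is oxidized (anode).
E°cell = +0.85 − (−0.25) = +1.10 V, with n = 2 electrons transferred.
For the overall reaction Hg2+(aq) + Ni(s) → Hg(l) + Ni2+(aq), Q = [Ni2+(aq)] / [Hg2+(aq)] = 33, giving log Q = 1.518.
Applying E = E° − (RT ln10/nF)·log Q gives +1.10 − (0.0592/2)(1.518) = +1.055 V.

+1.055 V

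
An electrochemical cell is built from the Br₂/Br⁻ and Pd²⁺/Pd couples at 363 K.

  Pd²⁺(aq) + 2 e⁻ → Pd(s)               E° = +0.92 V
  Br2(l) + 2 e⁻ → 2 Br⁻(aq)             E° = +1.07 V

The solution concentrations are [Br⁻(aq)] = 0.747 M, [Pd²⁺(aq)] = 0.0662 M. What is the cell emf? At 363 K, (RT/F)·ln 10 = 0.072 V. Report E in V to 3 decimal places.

Br₂/Br⁻ is reduced (cathode, E° = +1.07 V) and Pd²⁺/Pd is oxidized (anode).
The standard potential is +1.07 − (+0.92) = +0.15 V and the balanced reaction transfers n = 2 electrons.
The balanced reaction is Br2(l) + Pd(s) → 2 Br⁻(aq) + Pd²⁺(aq), so Q = [Br⁻(aq)]^2·[Pd²⁺(aq)] = 0.0369 and log Q = −1.433.
Applying E = E° − (RT ln10/nF)·log Q gives +0.15 − (0.072/2)(−1.433) = +0.202 V.

+0.202 V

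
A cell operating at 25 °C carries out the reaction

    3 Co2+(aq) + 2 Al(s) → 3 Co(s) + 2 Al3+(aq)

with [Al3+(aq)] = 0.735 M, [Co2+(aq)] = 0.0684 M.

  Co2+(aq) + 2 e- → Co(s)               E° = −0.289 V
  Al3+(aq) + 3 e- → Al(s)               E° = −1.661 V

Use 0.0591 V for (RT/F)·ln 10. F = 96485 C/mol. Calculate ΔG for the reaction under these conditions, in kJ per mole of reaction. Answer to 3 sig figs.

E°cell = −0.289 − (−1.661) = +1.372 V; the balanced reaction transfers n = 6 electrons.
The reaction quotient is [Al3+(aq)]^2 / [Co2+(aq)]^3 = 1.69×10^3; by Nernst, E = +1.372 − (0.0591/6)(3.227) = +1.3402 V.
ΔG = −nFE = −(6)(96485)(+1.3402) J/mol = −776 kJ/mol.

−776 kJ/mol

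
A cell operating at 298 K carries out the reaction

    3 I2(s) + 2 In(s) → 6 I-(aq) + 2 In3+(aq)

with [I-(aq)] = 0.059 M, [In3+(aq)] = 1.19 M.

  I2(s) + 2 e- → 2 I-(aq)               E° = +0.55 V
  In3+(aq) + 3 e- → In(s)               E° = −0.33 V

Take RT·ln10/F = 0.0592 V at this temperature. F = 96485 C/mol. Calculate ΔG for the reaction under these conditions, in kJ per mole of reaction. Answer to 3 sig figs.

−551 kJ/mol

The standard cell potential is +0.55 − (−0.33) = +0.88 V, with n = 6 electrons in the balanced equation.
The reaction quotient is [I-(aq)]^6·[In3+(aq)]^2 = 5.97×10^−8; by Nernst, E = +0.88 − (0.0592/6)(−7.224) = +0.9513 V.
ΔG = −nFE = −(6)(96485)(+0.9513) J/mol = −551 kJ/mol.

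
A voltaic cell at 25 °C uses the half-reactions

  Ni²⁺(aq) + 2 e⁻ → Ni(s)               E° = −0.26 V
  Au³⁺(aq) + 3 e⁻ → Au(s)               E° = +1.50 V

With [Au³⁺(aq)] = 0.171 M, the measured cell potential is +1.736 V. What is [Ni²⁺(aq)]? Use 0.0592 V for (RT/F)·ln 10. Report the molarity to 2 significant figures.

2.0 M

With Au³⁺/Au at the cathode and Ni²⁺/Ni at the anode, E°cell = +1.50 − (−0.26) = +1.76 V (n = 6).
Rearranging E = E° − (0.0592/n)·log Q gives log Q = 6(+1.76 − (+1.736))/0.0592 = 2.432.
The balanced reaction is 2 Au³⁺(aq) + 3 Ni(s) → 2 Au(s) + 3 Ni²⁺(aq), so Q = [Ni²⁺(aq)]^3 / [Au³⁺(aq)]^2.
Substituting the known concentrations and solving, log [Ni²⁺(aq)] = 0.299 and [Ni²⁺(aq)] = 2.0 M.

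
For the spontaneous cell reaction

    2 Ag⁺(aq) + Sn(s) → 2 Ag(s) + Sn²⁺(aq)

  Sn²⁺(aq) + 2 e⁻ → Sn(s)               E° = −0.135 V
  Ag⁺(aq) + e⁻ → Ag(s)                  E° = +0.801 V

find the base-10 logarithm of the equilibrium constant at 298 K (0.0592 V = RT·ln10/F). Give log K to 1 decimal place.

log K = 31.6

The Ag⁺/Ag couple is reduced (cathode); E°cell = +0.801 − (−0.135) = +0.936 V with n = 2.
At equilibrium E = 0, so log K = nE°cell / 0.0592 = (2)(+0.936) / 0.0592 = 31.6.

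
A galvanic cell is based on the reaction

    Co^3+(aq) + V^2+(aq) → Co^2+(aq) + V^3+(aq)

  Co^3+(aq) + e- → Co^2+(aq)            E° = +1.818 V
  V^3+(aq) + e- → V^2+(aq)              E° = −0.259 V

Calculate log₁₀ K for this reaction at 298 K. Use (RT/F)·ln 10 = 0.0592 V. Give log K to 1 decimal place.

log K = 35.1

The Co³⁺/Co²⁺ couple is reduced (cathode); E°cell = +1.818 − (−0.259) = +2.077 V with n = 1.
At equilibrium E = 0, so log K = nE°cell / 0.0592 = (1)(+2.077) / 0.0592 = 35.1.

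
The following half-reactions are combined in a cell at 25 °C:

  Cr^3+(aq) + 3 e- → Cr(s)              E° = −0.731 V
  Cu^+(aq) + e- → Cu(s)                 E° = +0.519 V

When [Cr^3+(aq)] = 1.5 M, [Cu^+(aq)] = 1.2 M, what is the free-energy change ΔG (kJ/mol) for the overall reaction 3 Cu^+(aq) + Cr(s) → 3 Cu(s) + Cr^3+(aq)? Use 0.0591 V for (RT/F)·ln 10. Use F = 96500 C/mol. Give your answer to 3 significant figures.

−362 kJ/mol

The standard cell potential is +0.519 − (−0.731) = +1.250 V, with n = 3 electrons in the balanced equation.
Q = [Cr^3+(aq)] / [Cu^+(aq)]^3 = 0.868, so log Q = −0.061 and E = +1.250 − (0.0591/3)(−0.061) = +1.2512 V.
Finally ΔG = −nFE = −(3)(96500 C/mol)(+1.2512 V) = −362 kJ/mol.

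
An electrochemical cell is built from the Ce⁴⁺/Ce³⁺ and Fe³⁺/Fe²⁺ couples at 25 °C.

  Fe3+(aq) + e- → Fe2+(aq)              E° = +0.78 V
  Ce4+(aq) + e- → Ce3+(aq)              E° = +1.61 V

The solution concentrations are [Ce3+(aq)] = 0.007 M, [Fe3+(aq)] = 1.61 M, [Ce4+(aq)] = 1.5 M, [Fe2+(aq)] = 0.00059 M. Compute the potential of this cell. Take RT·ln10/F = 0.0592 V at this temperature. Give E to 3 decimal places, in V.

+0.765 V

Since E°(Ce⁴⁺/Ce³⁺) > E°(Fe³⁺/Fe²⁺), Ce⁴⁺/Ce³⁺ serves as the cathode.
E°cell = E°cat − E°an = +1.61 − (+0.78) = +0.83 V; n = 1.
The balanced reaction is Ce4+(aq) + Fe2+(aq) → Ce3+(aq) + Fe3+(aq), so Q = ([Ce3+(aq)]·[Fe3+(aq)]) / ([Ce4+(aq)]·[Fe2+(aq)]) = 12.7 and log Q = 1.105.
E = E° − (0.0592/n)·log Q = +0.83 − (0.0592/1)(1.105) = +0.765 V.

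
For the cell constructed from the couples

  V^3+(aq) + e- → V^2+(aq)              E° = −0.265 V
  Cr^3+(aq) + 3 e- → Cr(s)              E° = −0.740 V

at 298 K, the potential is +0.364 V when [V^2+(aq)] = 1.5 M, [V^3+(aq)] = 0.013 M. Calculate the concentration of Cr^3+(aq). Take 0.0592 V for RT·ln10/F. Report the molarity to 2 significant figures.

0.27 M

V³⁺/V²⁺ is the cathode (higher E°); E°cell = −0.265 − (−0.740) = +0.475 V with n = 3.
From the Nernst equation, log Q = n(E° − E)/0.0592 = 3·(+0.475 − (+0.364))/0.0592 = 5.625.
The balanced reaction is 3 V^3+(aq) + Cr(s) → 3 V^2+(aq) + Cr^3+(aq), so Q = ([V^2+(aq)]^3·[Cr^3+(aq)]) / [V^3+(aq)]^3.
Substituting the known concentrations and solving, log [Cr^3+(aq)] = −0.561 and [Cr^3+(aq)] = 0.27 M.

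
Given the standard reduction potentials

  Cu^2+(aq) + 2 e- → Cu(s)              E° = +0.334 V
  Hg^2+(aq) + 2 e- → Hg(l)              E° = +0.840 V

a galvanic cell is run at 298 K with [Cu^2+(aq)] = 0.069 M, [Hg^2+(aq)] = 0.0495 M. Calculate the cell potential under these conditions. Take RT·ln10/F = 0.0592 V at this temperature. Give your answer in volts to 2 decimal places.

+0.50 V

Since E°(Hg²⁺/Hg) > E°(Cu²⁺/Cu), Hg²⁺/Hg serves as the cathode.
The standard potential is +0.840 − (+0.334) = +0.506 V and the balanced reaction transfers n = 2 electrons.
Balancing gives Hg^2+(aq) + Cu(s) → Hg(l) + Cu^2+(aq); hence Q = [Cu^2+(aq)] / [Hg^2+(aq)] = 1.39 (log Q = 0.144).
Applying E = E° − (RT ln10/nF)·log Q gives +0.506 − (0.0592/2)(0.144) = +0.50 V.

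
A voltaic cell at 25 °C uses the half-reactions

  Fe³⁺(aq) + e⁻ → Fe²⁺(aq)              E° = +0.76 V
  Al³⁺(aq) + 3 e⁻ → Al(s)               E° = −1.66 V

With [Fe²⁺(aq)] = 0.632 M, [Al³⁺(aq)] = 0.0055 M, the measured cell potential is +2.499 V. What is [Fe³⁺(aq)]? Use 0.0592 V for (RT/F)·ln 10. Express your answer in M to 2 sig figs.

With Fe³⁺/Fe²⁺ at the cathode and Al³⁺/Al at the anode, E°cell = +0.76 − (−1.66) = +2.42 V (n = 3).
Rearranging E = E° − (0.0592/n)·log Q gives log Q = 3(+2.42 − (+2.499))/0.0592 = −4.003.
The balanced reaction is 3 Fe³⁺(aq) + Al(s) → 3 Fe²⁺(aq) + Al³⁺(aq), so Q = ([Fe²⁺(aq)]^3·[Al³⁺(aq)]) / [Fe³⁺(aq)]^3.
Solving for the unknown gives log [Fe³⁺(aq)] = 0.382, so [Fe³⁺(aq)] ≈ 2.4 M.

2.4 M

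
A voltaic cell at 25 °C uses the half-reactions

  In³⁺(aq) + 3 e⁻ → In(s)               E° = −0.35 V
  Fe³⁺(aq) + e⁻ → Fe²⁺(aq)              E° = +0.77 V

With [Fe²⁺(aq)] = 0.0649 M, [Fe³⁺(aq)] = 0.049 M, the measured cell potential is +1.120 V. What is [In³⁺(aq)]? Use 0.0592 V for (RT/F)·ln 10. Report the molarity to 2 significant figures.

Fe³⁺/Fe²⁺ is the cathode (higher E°); E°cell = +0.77 − (−0.35) = +1.12 V with n = 3.
From the Nernst equation, log Q = n(E° − E)/0.0592 = 3·(+1.12 − (+1.120))/0.0592 = 0.000.
For 3 Fe³⁺(aq) + In(s) → 3 Fe²⁺(aq) + In³⁺(aq), the reaction quotient is Q = ([Fe²⁺(aq)]^3·[In³⁺(aq)]) / [Fe³⁺(aq)]^3.
Substituting the known concentrations and solving, log [In³⁺(aq)] = −0.366 and [In³⁺(aq)] = 0.43 M.

0.43 M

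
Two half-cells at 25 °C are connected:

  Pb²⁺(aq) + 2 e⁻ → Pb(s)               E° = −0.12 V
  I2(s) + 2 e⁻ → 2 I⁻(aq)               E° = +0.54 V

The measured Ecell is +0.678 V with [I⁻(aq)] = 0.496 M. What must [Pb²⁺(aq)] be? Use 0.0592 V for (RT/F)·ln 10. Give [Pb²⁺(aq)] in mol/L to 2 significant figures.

With I₂/I⁻ at the cathode and Pb²⁺/Pb at the anode, E°cell = +0.54 − (−0.12) = +0.66 V (n = 2).
Rearranging E = E° − (0.0592/n)·log Q gives log Q = 2(+0.66 − (+0.678))/0.0592 = −0.608.
For I2(s) + Pb(s) → 2 I⁻(aq) + Pb²⁺(aq), the reaction quotient is Q = [I⁻(aq)]^2·[Pb²⁺(aq)].
Solving for the unknown gives log [Pb²⁺(aq)] = 0.001, so [Pb²⁺(aq)] ≈ 1.0 M.

1.0 M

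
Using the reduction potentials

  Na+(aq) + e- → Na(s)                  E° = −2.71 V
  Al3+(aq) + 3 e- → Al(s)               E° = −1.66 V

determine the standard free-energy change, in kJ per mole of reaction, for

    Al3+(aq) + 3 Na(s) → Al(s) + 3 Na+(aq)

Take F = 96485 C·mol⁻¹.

−304 kJ/mol

In the reaction as written Al3+(aq) is reduced, so the Al³⁺/Al couple is the cathode and Na⁺/Na is the anode.
E°cell = −1.66 − (−2.71) = +1.05 V; balancing electrons gives n = 3.
ΔG° = −nFE°cell = −(3)(96485)(+1.05) J/mol = −304 kJ/mol.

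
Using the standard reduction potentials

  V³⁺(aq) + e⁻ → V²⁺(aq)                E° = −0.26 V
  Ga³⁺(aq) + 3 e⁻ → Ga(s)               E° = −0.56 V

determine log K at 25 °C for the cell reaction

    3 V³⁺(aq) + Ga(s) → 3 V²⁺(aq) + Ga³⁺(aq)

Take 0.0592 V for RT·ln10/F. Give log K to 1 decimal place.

The V³⁺/V²⁺ couple is reduced (cathode); E°cell = −0.26 − (−0.56) = +0.30 V with n = 3.
At equilibrium E = 0, so log K = nE°cell / 0.0592 = (3)(+0.30) / 0.0592 = 15.2.

log K = 15.2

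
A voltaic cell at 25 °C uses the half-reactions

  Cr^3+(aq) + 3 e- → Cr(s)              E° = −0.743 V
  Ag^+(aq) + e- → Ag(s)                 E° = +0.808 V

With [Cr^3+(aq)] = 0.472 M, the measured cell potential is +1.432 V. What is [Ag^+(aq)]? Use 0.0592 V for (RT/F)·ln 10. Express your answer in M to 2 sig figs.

0.0076 M

The Ag⁺/Ag couple has the larger reduction potential, so it is the cathode: E°cell = +0.808 − (−0.743) = +1.551 V and n = 3.
Since E = E° − (0.0592/n)·log Q, log Q = n(E° − E)/0.0592 = 6.030.
Balancing electrons gives 3 Ag^+(aq) + Cr(s) → 3 Ag(s) + Cr^3+(aq); thus Q = [Cr^3+(aq)] / [Ag^+(aq)]^3.
Solving for the unknown gives log [Ag^+(aq)] = −2.119, so [Ag^+(aq)] ≈ 0.0076 M.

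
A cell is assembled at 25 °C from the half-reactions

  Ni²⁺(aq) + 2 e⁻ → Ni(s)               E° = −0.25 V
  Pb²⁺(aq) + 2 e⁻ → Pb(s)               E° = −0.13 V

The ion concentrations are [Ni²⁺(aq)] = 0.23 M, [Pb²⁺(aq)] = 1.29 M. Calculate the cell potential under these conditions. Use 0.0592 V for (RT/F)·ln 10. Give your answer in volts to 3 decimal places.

Pb²⁺/Pb is reduced (cathode, E° = −0.13 V) and Ni²⁺/Ni is oxidized (anode).
The standard potential is −0.13 − (−0.25) = +0.12 V and the balanced reaction transfers n = 2 electrons.
Balancing gives Pb²⁺(aq) + Ni(s) → Pb(s) + Ni²⁺(aq); hence Q = [Ni²⁺(aq)] / [Pb²⁺(aq)] = 0.178 (log Q = −0.749).
By the Nernst equation, E = +0.12 − (0.0592/2)·(−0.749) = +0.142 V.

+0.142 V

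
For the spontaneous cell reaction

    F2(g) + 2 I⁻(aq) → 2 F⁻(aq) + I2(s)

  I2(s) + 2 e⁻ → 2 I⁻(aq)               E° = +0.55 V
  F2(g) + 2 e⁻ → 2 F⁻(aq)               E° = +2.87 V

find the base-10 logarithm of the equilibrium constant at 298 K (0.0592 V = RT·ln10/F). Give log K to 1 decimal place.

log K = 78.4

The F₂/F⁻ couple is reduced (cathode); E°cell = +2.87 − (+0.55) = +2.32 V with n = 2.
At equilibrium E = 0, so log K = nE°cell / 0.0592 = (2)(+2.32) / 0.0592 = 78.4.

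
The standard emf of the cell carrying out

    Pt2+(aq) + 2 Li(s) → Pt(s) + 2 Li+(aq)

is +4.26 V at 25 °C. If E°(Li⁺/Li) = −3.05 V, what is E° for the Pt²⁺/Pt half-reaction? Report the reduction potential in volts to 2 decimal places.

In the reaction as written the Pt²⁺/Pt couple is reduced (cathode) and Li⁺/Li is oxidized (anode), so E°cell = E°(Pt²⁺/Pt) − E°(Li⁺/Li).
E°(Pt²⁺/Pt) = E°cell + E°(anode) = +4.26 + (−3.05) = +1.21 V.

+1.21 V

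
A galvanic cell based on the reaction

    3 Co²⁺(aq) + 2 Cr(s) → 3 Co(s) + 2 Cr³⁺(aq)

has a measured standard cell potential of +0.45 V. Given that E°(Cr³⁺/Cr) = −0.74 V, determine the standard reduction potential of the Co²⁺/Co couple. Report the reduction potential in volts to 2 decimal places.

−0.29 V

In the reaction as written the Co²⁺/Co couple is reduced (cathode) and Cr³⁺/Cr is oxidized (anode), so E°cell = E°(Co²⁺/Co) − E°(Cr³⁺/Cr).
E°(Co²⁺/Co) = E°cell + E°(anode) = +0.45 + (−0.74) = −0.29 V.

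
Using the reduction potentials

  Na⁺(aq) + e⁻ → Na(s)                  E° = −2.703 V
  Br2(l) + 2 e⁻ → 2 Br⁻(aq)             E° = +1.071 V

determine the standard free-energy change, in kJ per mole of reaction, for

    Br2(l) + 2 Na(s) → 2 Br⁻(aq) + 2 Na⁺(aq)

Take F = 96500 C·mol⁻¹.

In the reaction as written Br2(l) is reduced, so the Br₂/Br⁻ couple is the cathode and Na⁺/Na is the anode.
E°cell = +1.071 − (−2.703) = +3.774 V; balancing electrons gives n = 2.
ΔG° = −nFE°cell = −(2)(96500)(+3.774) J/mol = −728 kJ/mol.

−728 kJ/mol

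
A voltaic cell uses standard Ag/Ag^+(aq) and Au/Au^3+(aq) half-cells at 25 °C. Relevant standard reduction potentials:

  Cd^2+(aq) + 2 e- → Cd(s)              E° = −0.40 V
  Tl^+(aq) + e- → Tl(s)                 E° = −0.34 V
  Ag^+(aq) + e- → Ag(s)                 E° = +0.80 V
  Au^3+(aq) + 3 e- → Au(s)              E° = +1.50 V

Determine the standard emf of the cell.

The Au³⁺/Au couple has the higher E°, so Au ion is reduced (cathode) and Ag is oxidized (anode).
E°cell = E°(cathode) − E°(anode) = +1.50 − (+0.80) = +0.70 V.

+0.70 V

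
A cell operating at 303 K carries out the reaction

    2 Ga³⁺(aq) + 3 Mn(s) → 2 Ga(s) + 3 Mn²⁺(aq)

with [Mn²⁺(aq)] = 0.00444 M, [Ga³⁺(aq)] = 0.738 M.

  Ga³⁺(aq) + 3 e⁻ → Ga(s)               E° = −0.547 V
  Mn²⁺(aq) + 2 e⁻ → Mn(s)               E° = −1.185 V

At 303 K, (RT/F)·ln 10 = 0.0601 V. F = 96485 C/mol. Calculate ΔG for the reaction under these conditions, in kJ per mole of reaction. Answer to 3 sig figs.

−409 kJ/mol

The standard cell potential is −0.547 − (−1.185) = +0.638 V, with n = 6 electrons in the balanced equation.
The reaction quotient is [Mn²⁺(aq)]^3 / [Ga³⁺(aq)]^2 = 1.61×10^−7; by Nernst, E = +0.638 − (0.0601/6)(−6.794) = +0.7061 V.
ΔG = −nFE = −(6)(96485)(+0.7061) J/mol = −409 kJ/mol.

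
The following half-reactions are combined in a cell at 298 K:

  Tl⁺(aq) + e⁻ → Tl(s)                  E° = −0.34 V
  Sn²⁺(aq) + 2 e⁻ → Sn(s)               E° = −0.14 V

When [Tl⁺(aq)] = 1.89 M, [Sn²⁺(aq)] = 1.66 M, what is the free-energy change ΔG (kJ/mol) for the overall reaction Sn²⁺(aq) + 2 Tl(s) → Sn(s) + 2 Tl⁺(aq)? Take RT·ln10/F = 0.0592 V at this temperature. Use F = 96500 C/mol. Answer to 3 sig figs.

E°cell = −0.14 − (−0.34) = +0.20 V; the balanced reaction transfers n = 2 electrons.
Here Q = [Tl⁺(aq)]^2 / [Sn²⁺(aq)] = 2.15 (log Q = 0.333), giving E = +0.20 − (0.0592/2)·(0.333) = +0.1901 V.
Finally ΔG = −nFE = −(2)(96500 C/mol)(+0.1901 V) = −36.7 kJ/mol.

−36.7 kJ/mol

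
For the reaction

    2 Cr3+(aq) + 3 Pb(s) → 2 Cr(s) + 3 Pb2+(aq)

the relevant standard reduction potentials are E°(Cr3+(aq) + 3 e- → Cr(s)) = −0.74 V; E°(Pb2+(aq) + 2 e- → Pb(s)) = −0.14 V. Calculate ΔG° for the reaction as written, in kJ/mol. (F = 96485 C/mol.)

In the reaction as written Cr3+(aq) is reduced, so the Cr³⁺/Cr couple is the cathode and Pb²⁺/Pb is the anode.
E°cell = −0.74 − (−0.14) = −0.60 V; balancing electrons gives n = 6.
ΔG° = −nFE°cell = −(6)(96485)(−0.60) J/mol = +347 kJ/mol.

+347 kJ/mol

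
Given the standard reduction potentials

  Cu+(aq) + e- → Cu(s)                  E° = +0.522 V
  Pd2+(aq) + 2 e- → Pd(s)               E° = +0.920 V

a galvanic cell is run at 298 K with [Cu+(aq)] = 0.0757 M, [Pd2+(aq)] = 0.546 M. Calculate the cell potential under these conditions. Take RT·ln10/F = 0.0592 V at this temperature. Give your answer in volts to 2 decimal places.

The Pd²⁺/Pd couple has the more positive E°, so it is the cathode; Cu⁺/Cu is the anode.
E°cell = +0.920 − (+0.522) = +0.398 V, with n = 2 electrons transferred.
The balanced reaction is Pd2+(aq) + 2 Cu(s) → Pd(s) + 2 Cu+(aq), so Q = [Cu+(aq)]^2 / [Pd2+(aq)] = 0.0105 and log Q = −1.979.
Applying E = E° − (RT ln10/nF)·log Q gives +0.398 − (0.0592/2)(−1.979) = +0.46 V.

+0.46 V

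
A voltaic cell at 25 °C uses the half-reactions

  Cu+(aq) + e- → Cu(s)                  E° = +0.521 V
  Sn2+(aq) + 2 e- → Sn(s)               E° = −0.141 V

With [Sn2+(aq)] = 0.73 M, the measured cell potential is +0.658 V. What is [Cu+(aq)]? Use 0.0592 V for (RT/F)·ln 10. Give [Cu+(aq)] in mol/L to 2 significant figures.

0.73 M

Cu⁺/Cu is the cathode (higher E°); E°cell = +0.521 − (−0.141) = +0.662 V with n = 2.
Rearranging E = E° − (0.0592/n)·log Q gives log Q = 2(+0.662 − (+0.658))/0.0592 = 0.135.
For 2 Cu+(aq) + Sn(s) → 2 Cu(s) + Sn2+(aq), the reaction quotient is Q = [Sn2+(aq)] / [Cu+(aq)]^2.
Isolating [Cu+(aq)] in Q = 10^{0.135} yields log [Cu+(aq)] = −0.136, i.e. 0.73 M.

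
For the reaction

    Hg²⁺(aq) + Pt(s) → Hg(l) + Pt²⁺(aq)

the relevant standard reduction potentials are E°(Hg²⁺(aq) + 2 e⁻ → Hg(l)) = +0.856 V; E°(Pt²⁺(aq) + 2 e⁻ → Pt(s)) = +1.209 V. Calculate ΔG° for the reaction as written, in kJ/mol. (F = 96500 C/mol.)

+68.1 kJ/mol

In the reaction as written Hg²⁺(aq) is reduced, so the Hg²⁺/Hg couple is the cathode and Pt²⁺/Pt is the anode.
E°cell = +0.856 − (+1.209) = −0.353 V; balancing electrons gives n = 2.
ΔG° = −nFE°cell = −(2)(96500)(−0.353) J/mol = +68.1 kJ/mol.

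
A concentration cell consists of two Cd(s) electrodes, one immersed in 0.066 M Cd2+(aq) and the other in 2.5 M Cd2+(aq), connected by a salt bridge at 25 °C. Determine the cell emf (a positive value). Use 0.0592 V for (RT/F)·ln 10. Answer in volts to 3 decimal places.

For a concentration cell E°cell = 0, since both electrodes use the same couple.
The compartment with the higher Cd2+(aq) concentration (2.5 M) acts as the cathode; ions are reduced there and produced at the dilute (0.066 M) anode.
With n = 2, Ecell = −(0.0592/2)·log([dilute]/[conc]) = −(0.0592/2)·log(0.066/2.5) = +0.047 V.

0.047 V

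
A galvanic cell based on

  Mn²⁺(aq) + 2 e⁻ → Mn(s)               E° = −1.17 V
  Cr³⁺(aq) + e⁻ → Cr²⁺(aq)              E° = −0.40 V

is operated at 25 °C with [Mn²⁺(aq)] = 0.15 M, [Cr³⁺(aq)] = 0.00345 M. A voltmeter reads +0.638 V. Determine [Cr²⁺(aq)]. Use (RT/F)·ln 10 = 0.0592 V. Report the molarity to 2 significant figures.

1.5 M

With Cr³⁺/Cr²⁺ at the cathode and Mn²⁺/Mn at the anode, E°cell = −0.40 − (−1.17) = +0.77 V (n = 2).
Rearranging E = E° − (0.0592/n)·log Q gives log Q = 2(+0.77 − (+0.638))/0.0592 = 4.459.
Balancing electrons gives 2 Cr³⁺(aq) + Mn(s) → 2 Cr²⁺(aq) + Mn²⁺(aq); thus Q = ([Cr²⁺(aq)]^2·[Mn²⁺(aq)]) / [Cr³⁺(aq)]^2.
Substituting the known concentrations and solving, log [Cr²⁺(aq)] = 0.179 and [Cr²⁺(aq)] = 1.5 M.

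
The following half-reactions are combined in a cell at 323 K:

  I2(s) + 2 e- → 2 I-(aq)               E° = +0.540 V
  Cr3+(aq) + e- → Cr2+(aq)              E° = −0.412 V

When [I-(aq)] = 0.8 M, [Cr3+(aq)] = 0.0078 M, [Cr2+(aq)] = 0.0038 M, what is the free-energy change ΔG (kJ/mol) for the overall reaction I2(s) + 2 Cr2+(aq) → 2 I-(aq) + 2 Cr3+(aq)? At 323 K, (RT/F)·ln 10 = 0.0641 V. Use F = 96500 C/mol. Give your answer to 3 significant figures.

The standard cell potential is +0.540 − (−0.412) = +0.952 V, with n = 2 electrons in the balanced equation.
Here Q = ([I-(aq)]^2·[Cr3+(aq)]^2) / [Cr2+(aq)]^2 = 2.7 (log Q = 0.431), giving E = +0.952 − (0.0641/2)·(0.431) = +0.9382 V.
Then ΔG = −nFE = −2 × 96500 × +0.9382 J/mol = −181 kJ/mol.

−181 kJ/mol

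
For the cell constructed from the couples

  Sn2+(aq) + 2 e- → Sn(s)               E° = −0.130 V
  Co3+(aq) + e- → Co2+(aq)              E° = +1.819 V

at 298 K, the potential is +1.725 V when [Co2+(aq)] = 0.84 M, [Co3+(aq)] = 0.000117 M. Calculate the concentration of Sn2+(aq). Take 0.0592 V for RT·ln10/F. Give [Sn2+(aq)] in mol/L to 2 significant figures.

The Co³⁺/Co²⁺ couple has the larger reduction potential, so it is the cathode: E°cell = +1.819 − (−0.130) = +1.949 V and n = 2.
From the Nernst equation, log Q = n(E° − E)/0.0592 = 2·(+1.949 − (+1.725))/0.0592 = 7.568.
Balancing electrons gives 2 Co3+(aq) + Sn(s) → 2 Co2+(aq) + Sn2+(aq); thus Q = ([Co2+(aq)]^2·[Sn2+(aq)]) / [Co3+(aq)]^2.
Solving for the unknown gives log [Sn2+(aq)] = −0.144, so [Sn2+(aq)] ≈ 0.72 M.

0.72 M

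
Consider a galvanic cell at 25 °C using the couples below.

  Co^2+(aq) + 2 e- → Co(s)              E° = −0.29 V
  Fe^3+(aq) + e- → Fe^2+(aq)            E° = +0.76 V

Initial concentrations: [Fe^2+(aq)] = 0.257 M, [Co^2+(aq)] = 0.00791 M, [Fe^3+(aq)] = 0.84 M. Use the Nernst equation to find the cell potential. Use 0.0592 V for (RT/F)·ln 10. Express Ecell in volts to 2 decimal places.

+1.14 V

The Fe³⁺/Fe²⁺ couple has the more positive E°, so it is the cathode; Co²⁺/Co is the anode.
E°cell = +0.76 − (−0.29) = +1.05 V, with n = 2 electrons transferred.
The balanced reaction is 2 Fe^3+(aq) + Co(s) → 2 Fe^2+(aq) + Co^2+(aq), so Q = ([Fe^2+(aq)]^2·[Co^2+(aq)]) / [Fe^3+(aq)]^2 = 0.00074 and log Q = −3.131.
Applying E = E° − (RT ln10/nF)·log Q gives +1.05 − (0.0592/2)(−3.131) = +1.14 V.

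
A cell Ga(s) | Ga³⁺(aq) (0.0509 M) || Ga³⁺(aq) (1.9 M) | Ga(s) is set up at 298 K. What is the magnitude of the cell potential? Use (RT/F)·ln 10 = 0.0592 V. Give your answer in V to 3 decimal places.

For a concentration cell E°cell = 0, since both electrodes use the same couple.
The compartment with the higher Ga³⁺(aq) concentration (1.9 M) acts as the cathode; ions are reduced there and produced at the dilute (0.0509 M) anode.
With n = 3, Ecell = −(0.0592/3)·log([dilute]/[conc]) = −(0.0592/3)·log(0.0509/1.9) = +0.031 V.

0.031 V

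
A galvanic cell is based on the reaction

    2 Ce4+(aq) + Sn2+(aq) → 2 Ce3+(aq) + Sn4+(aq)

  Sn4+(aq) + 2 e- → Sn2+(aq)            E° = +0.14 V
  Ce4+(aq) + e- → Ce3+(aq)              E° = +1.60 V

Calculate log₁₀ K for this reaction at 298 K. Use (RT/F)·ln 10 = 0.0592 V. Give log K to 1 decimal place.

The Ce⁴⁺/Ce³⁺ couple is reduced (cathode); E°cell = +1.60 − (+0.14) = +1.46 V with n = 2.
At equilibrium E = 0, so log K = nE°cell / 0.0592 = (2)(+1.46) / 0.0592 = 49.3.

log K = 49.3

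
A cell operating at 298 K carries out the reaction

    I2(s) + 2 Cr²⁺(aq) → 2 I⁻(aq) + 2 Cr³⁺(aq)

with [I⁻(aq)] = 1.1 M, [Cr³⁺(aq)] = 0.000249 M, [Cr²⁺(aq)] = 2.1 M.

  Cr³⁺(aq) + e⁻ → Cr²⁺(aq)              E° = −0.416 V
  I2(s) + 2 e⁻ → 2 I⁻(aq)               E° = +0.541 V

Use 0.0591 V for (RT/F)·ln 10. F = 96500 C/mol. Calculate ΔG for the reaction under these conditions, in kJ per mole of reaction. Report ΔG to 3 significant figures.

With I₂/I⁻ reduced at the cathode, E°cell = +0.541 − (−0.416) = +0.957 V and n = 2.
Q = ([I⁻(aq)]^2·[Cr³⁺(aq)]^2) / [Cr²⁺(aq)]^2 = 1.7×10^−8, so log Q = −7.769 and E = +0.957 − (0.0591/2)(−7.769) = +1.1866 V.
ΔG = −nFE = −(2)(96500)(+1.1866) J/mol = −229 kJ/mol.

−229 kJ/mol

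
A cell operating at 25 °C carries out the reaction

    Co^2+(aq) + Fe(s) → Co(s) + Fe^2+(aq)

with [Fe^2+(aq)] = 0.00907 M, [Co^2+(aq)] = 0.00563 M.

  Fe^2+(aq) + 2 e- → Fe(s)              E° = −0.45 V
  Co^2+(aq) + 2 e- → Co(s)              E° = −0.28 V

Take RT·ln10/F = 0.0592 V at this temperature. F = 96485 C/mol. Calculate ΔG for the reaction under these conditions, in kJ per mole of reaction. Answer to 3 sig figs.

The standard cell potential is −0.28 − (−0.45) = +0.17 V, with n = 2 electrons in the balanced equation.
Here Q = [Fe^2+(aq)] / [Co^2+(aq)] = 1.61 (log Q = 0.207), giving E = +0.17 − (0.0592/2)·(0.207) = +0.1639 V.
Finally ΔG = −nFE = −(2)(96485 C/mol)(+0.1639 V) = −31.6 kJ/mol.

−31.6 kJ/mol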